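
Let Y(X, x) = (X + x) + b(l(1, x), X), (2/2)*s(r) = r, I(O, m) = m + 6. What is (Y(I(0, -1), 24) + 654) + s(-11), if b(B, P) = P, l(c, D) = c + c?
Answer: 677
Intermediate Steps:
I(O, m) = 6 + m
s(r) = r
l(c, D) = 2*c
Y(X, x) = x + 2*X (Y(X, x) = (X + x) + X = x + 2*X)
(Y(I(0, -1), 24) + 654) + s(-11) = ((24 + 2*(6 - 1)) + 654) - 11 = ((24 + 2*5) + 654) - 11 = ((24 + 10) + 654) - 11 = (34 + 654) - 11 = 688 - 11 = 677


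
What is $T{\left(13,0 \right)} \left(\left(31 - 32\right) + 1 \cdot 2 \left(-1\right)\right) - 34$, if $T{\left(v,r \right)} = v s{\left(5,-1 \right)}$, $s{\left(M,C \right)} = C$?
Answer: $5$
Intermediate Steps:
$T{\left(v,r \right)} = - v$ ($T{\left(v,r \right)} = v \left(-1\right) = - v$)
$T{\left(13,0 \right)} \left(\left(31 - 32\right) + 1 \cdot 2 \left(-1\right)\right) - 34 = \left(-1\right) 13 \left(\left(31 - 32\right) + 1 \cdot 2 \left(-1\right)\right) - 34 = - 13 \left(-1 + 2 \left(-1\right)\right) - 34 = - 13 \left(-1 - 2\right) - 34 = \left(-13\right) \left(-3\right) - 34 = 39 - 34 = 5$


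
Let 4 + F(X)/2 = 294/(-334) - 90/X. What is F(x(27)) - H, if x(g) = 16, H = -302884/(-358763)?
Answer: -5237565217/239653684 ≈ -21.855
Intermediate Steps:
H = 302884/358763 (H = -302884*(-1/358763) = 302884/358763 ≈ 0.84424)
F(X) = -1630/167 - 180/X (F(X) = -8 + 2*(294/(-334) - 90/X) = -8 + 2*(294*(-1/334) - 90/X) = -8 + 2*(-147/167 - 90/X) = -8 + (-294/167 - 180/X) = -1630/167 - 180/X)
F(x(27)) - H = (-1630/167 - 180/16) - 1*302884/358763 = (-1630/167 - 180*1/16) - 302884/358763 = (-1630/167 - 45/4) - 302884/358763 = -14035/668 - 302884/358763 = -5237565217/239653684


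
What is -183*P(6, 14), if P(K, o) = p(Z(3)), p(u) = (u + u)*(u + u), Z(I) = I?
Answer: -6588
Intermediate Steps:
p(u) = 4*u**2 (p(u) = (2*u)*(2*u) = 4*u**2)
P(K, o) = 36 (P(K, o) = 4*3**2 = 4*9 = 36)
-183*P(6, 14) = -183*36 = -6588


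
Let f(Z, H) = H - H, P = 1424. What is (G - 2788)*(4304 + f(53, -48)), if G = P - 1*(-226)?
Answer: -4897952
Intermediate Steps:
f(Z, H) = 0
G = 1650 (G = 1424 - 1*(-226) = 1424 + 226 = 1650)
(G - 2788)*(4304 + f(53, -48)) = (1650 - 2788)*(4304 + 0) = -1138*4304 = -4897952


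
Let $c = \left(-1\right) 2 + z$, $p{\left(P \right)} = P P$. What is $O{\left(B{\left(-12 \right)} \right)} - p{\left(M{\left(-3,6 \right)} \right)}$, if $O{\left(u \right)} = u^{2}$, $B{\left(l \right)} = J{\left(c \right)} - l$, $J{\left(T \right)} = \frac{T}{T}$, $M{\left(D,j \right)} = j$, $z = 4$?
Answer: $133$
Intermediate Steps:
$p{\left(P \right)} = P^{2}$
$c = 2$ ($c = \left(-1\right) 2 + 4 = -2 + 4 = 2$)
$J{\left(T \right)} = 1$
$B{\left(l \right)} = 1 - l$
$O{\left(B{\left(-12 \right)} \right)} - p{\left(M{\left(-3,6 \right)} \right)} = \left(1 - -12\right)^{2} - 6^{2} = \left(1 + 12\right)^{2} - 36 = 13^{2} - 36 = 169 - 36 = 133$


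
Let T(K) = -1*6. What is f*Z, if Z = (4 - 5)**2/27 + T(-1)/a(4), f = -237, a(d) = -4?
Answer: -6557/18 ≈ -364.28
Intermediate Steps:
T(K) = -6
Z = 83/54 (Z = (4 - 5)**2/27 - 6/(-4) = (-1)**2*(1/27) - 6*(-1/4) = 1*(1/27) + 3/2 = 1/27 + 3/2 = 83/54 ≈ 1.5370)
f*Z = -237*83/54 = -6557/18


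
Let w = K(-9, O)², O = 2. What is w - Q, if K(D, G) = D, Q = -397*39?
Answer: 15564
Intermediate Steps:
Q = -15483
w = 81 (w = (-9)² = 81)
w - Q = 81 - 1*(-15483) = 81 + 15483 = 15564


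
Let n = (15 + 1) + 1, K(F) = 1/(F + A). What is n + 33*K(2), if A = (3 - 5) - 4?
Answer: 35/4 ≈ 8.7500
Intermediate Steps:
A = -6 (A = -2 - 4 = -6)
K(F) = 1/(-6 + F) (K(F) = 1/(F - 6) = 1/(-6 + F))
n = 17 (n = 16 + 1 = 17)
n + 33*K(2) = 17 + 33/(-6 + 2) = 17 + 33/(-4) = 17 + 33*(-1/4) = 17 - 33/4 = 35/4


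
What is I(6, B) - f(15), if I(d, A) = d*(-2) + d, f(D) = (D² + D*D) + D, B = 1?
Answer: -471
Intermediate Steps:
f(D) = D + 2*D² (f(D) = (D² + D²) + D = 2*D² + D = D + 2*D²)
I(d, A) = -d (I(d, A) = -2*d + d = -d)
I(6, B) - f(15) = -1*6 - 15*(1 + 2*15) = -6 - 15*(1 + 30) = -6 - 15*31 = -6 - 1*465 = -6 - 465 = -471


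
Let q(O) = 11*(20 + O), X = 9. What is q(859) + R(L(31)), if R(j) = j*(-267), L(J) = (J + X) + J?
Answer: -9288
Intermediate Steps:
q(O) = 220 + 11*O
L(J) = 9 + 2*J (L(J) = (J + 9) + J = (9 + J) + J = 9 + 2*J)
R(j) = -267*j
q(859) + R(L(31)) = (220 + 11*859) - 267*(9 + 2*31) = (220 + 9449) - 267*(9 + 62) = 9669 - 267*71 = 9669 - 18957 = -9288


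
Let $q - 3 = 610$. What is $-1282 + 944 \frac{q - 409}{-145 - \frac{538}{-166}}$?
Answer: $- \frac{5177970}{1961} \approx -2640.5$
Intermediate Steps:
$q = 613$ ($q = 3 + 610 = 613$)
$-1282 + 944 \frac{q - 409}{-145 - \frac{538}{-166}} = -1282 + 944 \frac{613 - 409}{-145 - \frac{538}{-166}} = -1282 + 944 \frac{204}{-145 - - \frac{269}{83}} = -1282 + 944 \frac{204}{-145 + \frac{269}{83}} = -1282 + 944 \frac{204}{- \frac{11766}{83}} = -1282 + 944 \cdot 204 \left(- \frac{83}{11766}\right) = -1282 + 944 \left(- \frac{2822}{1961}\right) = -1282 - \frac{2663968}{1961} = - \frac{5177970}{1961}$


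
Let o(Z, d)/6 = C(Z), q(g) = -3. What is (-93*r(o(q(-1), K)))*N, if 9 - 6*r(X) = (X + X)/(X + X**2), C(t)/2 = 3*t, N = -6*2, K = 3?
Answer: 179490/107 ≈ 1677.5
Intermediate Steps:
N = -12
C(t) = 6*t (C(t) = 2*(3*t) = 6*t)
o(Z, d) = 36*Z (o(Z, d) = 6*(6*Z) = 36*Z)
r(X) = 3/2 - X/(3*(X + X**2)) (r(X) = 3/2 - (X + X)/(6*(X + X**2)) = 3/2 - 2*X/(6*(X + X**2)) = 3/2 - X/(3*(X + X**2)))
(-93*r(o(q(-1), K)))*N = -31*(7 + 9*(36*(-3)))/(2*(1 + 36*(-3)))*(-12) = -31*(7 + 9*(-108))/(2*(1 - 108))*(-12) = -31*(7 - 972)/(2*(-107))*(-12) = -31*(-1)*(-965)/(2*107)*(-12) = -93*965/642*(-12) = -29915/214*(-12) = 179490/107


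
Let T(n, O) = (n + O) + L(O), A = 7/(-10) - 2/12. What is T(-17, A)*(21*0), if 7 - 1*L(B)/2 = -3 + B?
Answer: 0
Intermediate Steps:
L(B) = 20 - 2*B (L(B) = 14 - 2*(-3 + B) = 14 + (6 - 2*B) = 20 - 2*B)
A = -13/15 (A = 7*(-1/10) - 2*1/12 = -7/10 - 1/6 = -13/15 ≈ -0.86667)
T(n, O) = 20 + n - O (T(n, O) = (n + O) + (20 - 2*O) = (O + n) + (20 - 2*O) = 20 + n - O)
T(-17, A)*(21*0) = (20 - 17 - 1*(-13/15))*(21*0) = (20 - 17 + 13/15)*0 = (58/15)*0 = 0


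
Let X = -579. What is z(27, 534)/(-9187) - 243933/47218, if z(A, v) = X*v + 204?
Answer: 12348499605/433791766 ≈ 28.466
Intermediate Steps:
z(A, v) = 204 - 579*v (z(A, v) = -579*v + 204 = 204 - 579*v)
z(27, 534)/(-9187) - 243933/47218 = (204 - 579*534)/(-9187) - 243933/47218 = (204 - 309186)*(-1/9187) - 243933*1/47218 = -308982*(-1/9187) - 243933/47218 = 308982/9187 - 243933/47218 = 12348499605/433791766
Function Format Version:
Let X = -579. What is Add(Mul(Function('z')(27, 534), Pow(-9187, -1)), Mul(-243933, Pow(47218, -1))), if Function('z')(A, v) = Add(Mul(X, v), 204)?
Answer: Rational(12348499605, 433791766) ≈ 28.466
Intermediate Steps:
Function('z')(A, v) = Add(204, Mul(-579, v)) (Function('z')(A, v) = Add(Mul(-579, v), 204) = Add(204, Mul(-579, v)))
Add(Mul(Function('z')(27, 534), Pow(-9187, -1)), Mul(-243933, Pow(47218, -1))) = Add(Mul(Add(204, Mul(-579, 534)), Pow(-9187, -1)), Mul(-243933, Pow(47218, -1))) = Add(Mul(Add(204, -309186), Rational(-1, 9187)), Mul(-243933, Rational(1, 47218))) = Add(Mul(-308982, Rational(-1, 9187)), Rational(-243933, 47218)) = Add(Rational(308982, 9187), Rational(-243933, 47218)) = Rational(12348499605, 433791766)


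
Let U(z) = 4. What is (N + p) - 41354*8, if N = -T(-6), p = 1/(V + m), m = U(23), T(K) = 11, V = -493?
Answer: -161782228/489 ≈ -3.3084e+5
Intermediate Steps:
m = 4
p = -1/489 (p = 1/(-493 + 4) = 1/(-489) = -1/489 ≈ -0.0020450)
N = -11 (N = -1*11 = -11)
(N + p) - 41354*8 = (-11 - 1/489) - 41354*8 = -5380/489 - 1334*248 = -5380/489 - 330832 = -161782228/489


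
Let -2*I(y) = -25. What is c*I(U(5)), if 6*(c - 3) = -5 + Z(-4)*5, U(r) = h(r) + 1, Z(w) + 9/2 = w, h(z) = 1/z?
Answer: -1475/24 ≈ -61.458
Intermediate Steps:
h(z) = 1/z
Z(w) = -9/2 + w
U(r) = 1 + 1/r (U(r) = 1/r + 1 = 1 + 1/r)
I(y) = 25/2 (I(y) = -1/2*(-25) = 25/2)
c = -59/12 (c = 3 + (-5 + (-9/2 - 4)*5)/6 = 3 + (-5 - 17/2*5)/6 = 3 + (-5 - 85/2)/6 = 3 + (1/6)*(-95/2) = 3 - 95/12 = -59/12 ≈ -4.9167)
c*I(U(5)) = -59/12*25/2 = -1475/24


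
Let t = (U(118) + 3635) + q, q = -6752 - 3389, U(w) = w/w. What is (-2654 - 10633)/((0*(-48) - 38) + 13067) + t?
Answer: -657108/101 ≈ -6506.0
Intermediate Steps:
U(w) = 1
q = -10141
t = -6505 (t = (1 + 3635) - 10141 = 3636 - 10141 = -6505)
(-2654 - 10633)/((0*(-48) - 38) + 13067) + t = (-2654 - 10633)/((0*(-48) - 38) + 13067) - 6505 = -13287/((0 - 38) + 13067) - 6505 = -13287/(-38 + 13067) - 6505 = -13287/13029 - 6505 = -13287*1/13029 - 6505 = -103/101 - 6505 = -657108/101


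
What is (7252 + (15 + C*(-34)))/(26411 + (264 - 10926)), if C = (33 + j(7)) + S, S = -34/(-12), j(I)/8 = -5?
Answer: 22226/47247 ≈ 0.47042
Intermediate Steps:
j(I) = -40 (j(I) = 8*(-5) = -40)
S = 17/6 (S = -34*(-1/12) = 17/6 ≈ 2.8333)
C = -25/6 (C = (33 - 40) + 17/6 = -7 + 17/6 = -25/6 ≈ -4.1667)
(7252 + (15 + C*(-34)))/(26411 + (264 - 10926)) = (7252 + (15 - 25/6*(-34)))/(26411 + (264 - 10926)) = (7252 + (15 + 425/3))/(26411 - 10662) = (7252 + 470/3)/15749 = (22226/3)*(1/15749) = 22226/47247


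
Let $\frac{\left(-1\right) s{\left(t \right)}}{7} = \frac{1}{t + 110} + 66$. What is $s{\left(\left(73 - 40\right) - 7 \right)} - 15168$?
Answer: $- \frac{2125687}{136} \approx -15630.0$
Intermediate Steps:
$s{\left(t \right)} = -462 - \frac{7}{110 + t}$ ($s{\left(t \right)} = - 7 \left(\frac{1}{t + 110} + 66\right) = - 7 \left(\frac{1}{110 + t} + 66\right) = - 7 \left(66 + \frac{1}{110 + t}\right) = -462 - \frac{7}{110 + t}$)
$s{\left(\left(73 - 40\right) - 7 \right)} - 15168 = \frac{7 \left(-7261 - 66 \left(\left(73 - 40\right) - 7\right)\right)}{110 + \left(\left(73 - 40\right) - 7\right)} - 15168 = \frac{7 \left(-7261 - 66 \left(33 - 7\right)\right)}{110 + \left(33 - 7\right)} - 15168 = \frac{7 \left(-7261 - 1716\right)}{110 + 26} - 15168 = \frac{7 \left(-7261 - 1716\right)}{136} - 15168 = 7 \cdot \frac{1}{136} \left(-8977\right) - 15168 = - \frac{62839}{136} - 15168 = - \frac{2125687}{136}$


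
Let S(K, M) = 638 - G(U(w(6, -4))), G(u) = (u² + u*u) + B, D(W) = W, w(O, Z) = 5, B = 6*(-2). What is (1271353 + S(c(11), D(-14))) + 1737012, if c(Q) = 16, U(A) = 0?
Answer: 3009015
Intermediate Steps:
B = -12
G(u) = -12 + 2*u² (G(u) = (u² + u*u) - 12 = (u² + u²) - 12 = 2*u² - 12 = -12 + 2*u²)
S(K, M) = 650 (S(K, M) = 638 - (-12 + 2*0²) = 638 - (-12 + 2*0) = 638 - (-12 + 0) = 638 - 1*(-12) = 638 + 12 = 650)
(1271353 + S(c(11), D(-14))) + 1737012 = (1271353 + 650) + 1737012 = 1272003 + 1737012 = 3009015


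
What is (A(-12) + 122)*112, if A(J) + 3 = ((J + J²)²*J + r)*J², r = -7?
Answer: -3372270832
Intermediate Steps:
A(J) = -3 + J²*(-7 + J*(J + J²)²) (A(J) = -3 + ((J + J²)²*J - 7)*J² = -3 + (J*(J + J²)² - 7)*J² = -3 + (-7 + J*(J + J²)²)*J² = -3 + J²*(-7 + J*(J + J²)²))
(A(-12) + 122)*112 = ((-3 - 7*(-12)² + (-12)⁵*(1 - 12)²) + 122)*112 = ((-3 - 7*144 - 248832*(-11)²) + 122)*112 = ((-3 - 1008 - 248832*121) + 122)*112 = ((-3 - 1008 - 30108672) + 122)*112 = (-30109683 + 122)*112 = -30109561*112 = -3372270832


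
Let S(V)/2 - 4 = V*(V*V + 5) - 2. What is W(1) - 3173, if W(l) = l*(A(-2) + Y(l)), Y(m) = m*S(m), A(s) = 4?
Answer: -3153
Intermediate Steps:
S(V) = 4 + 2*V*(5 + V**2) (S(V) = 8 + 2*(V*(V*V + 5) - 2) = 8 + 2*(V*(V**2 + 5) - 2) = 8 + 2*(V*(5 + V**2) - 2) = 8 + 2*(-2 + V*(5 + V**2)) = 8 + (-4 + 2*V*(5 + V**2)) = 4 + 2*V*(5 + V**2))
Y(m) = m*(4 + 2*m**3 + 10*m)
W(l) = l*(4 + 2*l*(2 + l**3 + 5*l))
W(1) - 3173 = 2*1*(2 + 1*(2 + 1**3 + 5*1)) - 3173 = 2*1*(2 + 1*(2 + 1 + 5)) - 3173 = 2*1*(2 + 1*8) - 3173 = 2*1*(2 + 8) - 3173 = 2*1*10 - 3173 = 20 - 3173 = -3153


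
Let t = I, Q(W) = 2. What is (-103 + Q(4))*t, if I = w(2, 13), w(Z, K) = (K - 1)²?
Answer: -14544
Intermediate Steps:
w(Z, K) = (-1 + K)²
I = 144 (I = (-1 + 13)² = 12² = 144)
t = 144
(-103 + Q(4))*t = (-103 + 2)*144 = -101*144 = -14544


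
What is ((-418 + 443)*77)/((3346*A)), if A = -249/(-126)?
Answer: 5775/19837 ≈ 0.29112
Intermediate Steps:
A = 83/42 (A = -249*(-1/126) = 83/42 ≈ 1.9762)
((-418 + 443)*77)/((3346*A)) = ((-418 + 443)*77)/((3346*(83/42))) = (25*77)/(19837/3) = 1925*(3/19837) = 5775/19837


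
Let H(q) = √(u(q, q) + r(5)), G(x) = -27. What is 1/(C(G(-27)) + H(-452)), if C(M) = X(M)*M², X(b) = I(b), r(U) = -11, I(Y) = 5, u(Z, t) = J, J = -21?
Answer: 3645/13286057 - 4*I*√2/13286057 ≈ 0.00027435 - 4.2577e-7*I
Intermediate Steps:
u(Z, t) = -21
X(b) = 5
H(q) = 4*I*√2 (H(q) = √(-21 - 11) = √(-32) = 4*I*√2)
C(M) = 5*M²
1/(C(G(-27)) + H(-452)) = 1/(5*(-27)² + 4*I*√2) = 1/(5*729 + 4*I*√2) = 1/(3645 + 4*I*√2)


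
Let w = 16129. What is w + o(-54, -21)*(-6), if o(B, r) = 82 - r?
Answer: 15511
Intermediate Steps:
w + o(-54, -21)*(-6) = 16129 + (82 - 1*(-21))*(-6) = 16129 + (82 + 21)*(-6) = 16129 + 103*(-6) = 16129 - 618 = 15511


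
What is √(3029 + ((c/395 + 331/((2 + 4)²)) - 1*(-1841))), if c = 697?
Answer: √27415858615/2370 ≈ 69.864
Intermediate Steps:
√(3029 + ((c/395 + 331/((2 + 4)²)) - 1*(-1841))) = √(3029 + ((697/395 + 331/((2 + 4)²)) - 1*(-1841))) = √(3029 + ((697*(1/395) + 331/(6²)) + 1841)) = √(3029 + ((697/395 + 331/36) + 1841)) = √(3029 + (155837/14220 + 1841)) = √(3029 + 26334857/14220) = √(69407237/14220) = √27415858615/2370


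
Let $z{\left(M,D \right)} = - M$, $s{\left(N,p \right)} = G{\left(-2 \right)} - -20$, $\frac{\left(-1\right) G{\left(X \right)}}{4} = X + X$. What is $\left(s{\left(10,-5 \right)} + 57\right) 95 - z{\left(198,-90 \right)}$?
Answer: $9033$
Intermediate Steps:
$G{\left(X \right)} = - 8 X$ ($G{\left(X \right)} = - 4 \left(X + X\right) = - 4 \cdot 2 X = - 8 X$)
$s{\left(N,p \right)} = 36$ ($s{\left(N,p \right)} = \left(-8\right) \left(-2\right) - -20 = 16 + 20 = 36$)
$\left(s{\left(10,-5 \right)} + 57\right) 95 - z{\left(198,-90 \right)} = \left(36 + 57\right) 95 - \left(-1\right) 198 = 93 \cdot 95 - -198 = 8835 + 198 = 9033$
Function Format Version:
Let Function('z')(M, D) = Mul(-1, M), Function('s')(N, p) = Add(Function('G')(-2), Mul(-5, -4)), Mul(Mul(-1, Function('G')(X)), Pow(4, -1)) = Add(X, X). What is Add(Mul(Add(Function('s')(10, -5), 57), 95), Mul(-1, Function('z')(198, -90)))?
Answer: 9033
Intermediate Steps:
Function('G')(X) = Mul(-8, X) (Function('G')(X) = Mul(-4, Add(X, X)) = Mul(-4, Mul(2, X)) = Mul(-8, X))
Function('s')(N, p) = 36 (Function('s')(N, p) = Add(Mul(-8, -2), Mul(-5, -4)) = Add(16, 20) = 36)
Add(Mul(Add(Function('s')(10, -5), 57), 95), Mul(-1, Function('z')(198, -90))) = Add(Mul(Add(36, 57), 95), Mul(-1, Mul(-1, 198))) = Add(Mul(93, 95), Mul(-1, -198)) = Add(8835, 198) = 9033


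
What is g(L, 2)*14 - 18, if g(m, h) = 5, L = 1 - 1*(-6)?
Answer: 52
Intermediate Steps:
L = 7 (L = 1 + 6 = 7)
g(L, 2)*14 - 18 = 5*14 - 18 = 70 - 18 = 52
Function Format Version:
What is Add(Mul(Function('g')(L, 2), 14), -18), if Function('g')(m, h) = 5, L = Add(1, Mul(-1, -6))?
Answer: 52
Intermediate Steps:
L = 7 (L = Add(1, 6) = 7)
Add(Mul(Function('g')(L, 2), 14), -18) = Add(Mul(5, 14), -18) = Add(70, -18) = 52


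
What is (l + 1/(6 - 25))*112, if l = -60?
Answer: -127792/19 ≈ -6725.9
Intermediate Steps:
(l + 1/(6 - 25))*112 = (-60 + 1/(6 - 25))*112 = (-60 + 1/(-19))*112 = (-60 - 1/19)*112 = -1141/19*112 = -127792/19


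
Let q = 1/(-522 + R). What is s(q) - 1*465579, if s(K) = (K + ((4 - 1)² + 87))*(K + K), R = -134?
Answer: -100177765247/215168 ≈ -4.6558e+5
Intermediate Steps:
q = -1/656 (q = 1/(-522 - 134) = 1/(-656) = -1/656 ≈ -0.0015244)
s(K) = 2*K*(96 + K) (s(K) = (K + (3² + 87))*(2*K) = (K + (9 + 87))*(2*K) = (K + 96)*(2*K) = (96 + K)*(2*K) = 2*K*(96 + K))
s(q) - 1*465579 = 2*(-1/656)*(96 - 1/656) - 1*465579 = 2*(-1/656)*(62975/656) - 465579 = -62975/215168 - 465579 = -100177765247/215168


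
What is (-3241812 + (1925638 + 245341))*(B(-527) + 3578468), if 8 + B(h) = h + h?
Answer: -3830804399198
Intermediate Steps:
B(h) = -8 + 2*h (B(h) = -8 + (h + h) = -8 + 2*h)
(-3241812 + (1925638 + 245341))*(B(-527) + 3578468) = (-3241812 + (1925638 + 245341))*((-8 + 2*(-527)) + 3578468) = (-3241812 + 2170979)*((-8 - 1054) + 3578468) = -1070833*(-1062 + 3578468) = -1070833*3577406 = -3830804399198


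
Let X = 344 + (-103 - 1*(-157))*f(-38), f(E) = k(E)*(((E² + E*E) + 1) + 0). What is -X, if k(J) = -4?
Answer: 623680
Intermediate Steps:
f(E) = -4 - 8*E² (f(E) = -4*(((E² + E*E) + 1) + 0) = -4*(((E² + E²) + 1) + 0) = -4*((2*E² + 1) + 0) = -4*((1 + 2*E²) + 0) = -4*(1 + 2*E²) = -4 - 8*E²)
X = -623680 (X = 344 + (-103 - 1*(-157))*(-4 - 8*(-38)²) = 344 + (-103 + 157)*(-4 - 8*1444) = 344 + 54*(-4 - 11552) = 344 + 54*(-11556) = 344 - 624024 = -623680)
-X = -1*(-623680) = 623680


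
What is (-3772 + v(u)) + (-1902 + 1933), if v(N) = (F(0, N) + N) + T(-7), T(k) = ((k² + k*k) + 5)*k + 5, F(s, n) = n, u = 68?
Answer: -4321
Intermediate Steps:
T(k) = 5 + k*(5 + 2*k²) (T(k) = ((k² + k²) + 5)*k + 5 = (2*k² + 5)*k + 5 = (5 + 2*k²)*k + 5 = k*(5 + 2*k²) + 5 = 5 + k*(5 + 2*k²))
v(N) = -716 + 2*N (v(N) = (N + N) + (5 + 2*(-7)³ + 5*(-7)) = 2*N + (5 + 2*(-343) - 35) = 2*N + (5 - 686 - 35) = 2*N - 716 = -716 + 2*N)
(-3772 + v(u)) + (-1902 + 1933) = (-3772 + (-716 + 2*68)) + (-1902 + 1933) = (-3772 + (-716 + 136)) + 31 = (-3772 - 580) + 31 = -4352 + 31 = -4321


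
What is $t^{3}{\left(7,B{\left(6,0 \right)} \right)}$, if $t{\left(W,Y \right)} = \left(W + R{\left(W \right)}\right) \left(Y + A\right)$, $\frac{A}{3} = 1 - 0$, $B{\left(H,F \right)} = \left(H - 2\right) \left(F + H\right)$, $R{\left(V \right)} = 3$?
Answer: $19683000$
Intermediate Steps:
$B{\left(H,F \right)} = \left(-2 + H\right) \left(F + H\right)$
$A = 3$ ($A = 3 \left(1 - 0\right) = 3 \left(1 + 0\right) = 3 \cdot 1 = 3$)
$t{\left(W,Y \right)} = \left(3 + W\right) \left(3 + Y\right)$ ($t{\left(W,Y \right)} = \left(W + 3\right) \left(Y + 3\right) = \left(3 + W\right) \left(3 + Y\right)$)
$t^{3}{\left(7,B{\left(6,0 \right)} \right)} = \left(9 + 3 \cdot 7 + 3 \left(6^{2} - 0 - 12 + 0 \cdot 6\right) + 7 \left(6^{2} - 0 - 12 + 0 \cdot 6\right)\right)^{3} = \left(9 + 21 + 3 \left(36 + 0 - 12 + 0\right) + 7 \left(36 + 0 - 12 + 0\right)\right)^{3} = \left(9 + 21 + 3 \cdot 24 + 7 \cdot 24\right)^{3} = \left(9 + 21 + 72 + 168\right)^{3} = 270^{3} = 19683000$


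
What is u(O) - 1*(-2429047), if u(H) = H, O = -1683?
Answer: 2427364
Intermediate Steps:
u(O) - 1*(-2429047) = -1683 - 1*(-2429047) = -1683 + 2429047 = 2427364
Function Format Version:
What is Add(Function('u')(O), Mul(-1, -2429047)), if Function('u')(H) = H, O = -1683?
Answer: 2427364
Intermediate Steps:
Add(Function('u')(O), Mul(-1, -2429047)) = Add(-1683, Mul(-1, -2429047)) = Add(-1683, 2429047) = 2427364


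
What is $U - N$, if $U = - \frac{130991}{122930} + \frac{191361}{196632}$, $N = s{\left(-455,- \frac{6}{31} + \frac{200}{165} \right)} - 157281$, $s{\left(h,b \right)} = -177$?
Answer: $\frac{634344682728583}{4028661960} \approx 1.5746 \cdot 10^{5}$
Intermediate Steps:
$N = -157458$ ($N = -177 - 157281 = -157458$)
$U = - \frac{372169097}{4028661960}$ ($U = \left(-130991\right) \frac{1}{122930} + 191361 \cdot \frac{1}{196632} = - \frac{130991}{122930} + \frac{63787}{65544} = - \frac{372169097}{4028661960} \approx -0.09238$)
$U - N = - \frac{372169097}{4028661960} - -157458 = - \frac{372169097}{4028661960} + 157458 = \frac{634344682728583}{4028661960}$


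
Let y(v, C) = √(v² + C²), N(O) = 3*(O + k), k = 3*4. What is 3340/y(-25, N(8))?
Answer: 668/13 ≈ 51.385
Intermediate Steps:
k = 12
N(O) = 36 + 3*O (N(O) = 3*(O + 12) = 3*(12 + O) = 36 + 3*O)
y(v, C) = √(C² + v²)
3340/y(-25, N(8)) = 3340/(√((36 + 3*8)² + (-25)²)) = 3340/(√((36 + 24)² + 625)) = 3340/(√(60² + 625)) = 3340/(√(3600 + 625)) = 3340/(√4225) = 3340/65 = 3340*(1/65) = 668/13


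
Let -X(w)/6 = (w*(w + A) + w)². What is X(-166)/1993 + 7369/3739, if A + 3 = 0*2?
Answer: -17447816677679/7451827 ≈ -2.3414e+6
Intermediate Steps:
A = -3 (A = -3 + 0*2 = -3 + 0 = -3)
X(w) = -6*(w + w*(-3 + w))² (X(w) = -6*(w*(w - 3) + w)² = -6*(w*(-3 + w) + w)² = -6*(w + w*(-3 + w))²)
X(-166)/1993 + 7369/3739 = -6*(-166)²*(-2 - 166)²/1993 + 7369/3739 = -6*27556*(-168)²*(1/1993) + 7369*(1/3739) = -6*27556*28224*(1/1993) + 7369/3739 = -4666443264*1/1993 + 7369/3739 = -4666443264/1993 + 7369/3739 = -17447816677679/7451827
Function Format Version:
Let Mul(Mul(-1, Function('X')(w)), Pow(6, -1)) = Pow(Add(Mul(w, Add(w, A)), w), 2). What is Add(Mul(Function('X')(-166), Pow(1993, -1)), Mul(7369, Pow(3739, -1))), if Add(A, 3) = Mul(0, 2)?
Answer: Rational(-17447816677679, 7451827) ≈ -2.3414e+6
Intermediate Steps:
A = -3 (A = Add(-3, Mul(0, 2)) = Add(-3, 0) = -3)
Function('X')(w) = Mul(-6, Pow(Add(w, Mul(w, Add(-3, w))), 2)) (Function('X')(w) = Mul(-6, Pow(Add(Mul(w, Add(w, -3)), w), 2)) = Mul(-6, Pow(Add(Mul(w, Add(-3, w)), w), 2)) = Mul(-6, Pow(Add(w, Mul(w, Add(-3, w))), 2)))
Add(Mul(Function('X')(-166), Pow(1993, -1)), Mul(7369, Pow(3739, -1))) = Add(Mul(Mul(-6, Pow(-166, 2), Pow(Add(-2, -166), 2)), Pow(1993, -1)), Mul(7369, Pow(3739, -1))) = Add(Mul(Mul(-6, 27556, Pow(-168, 2)), Rational(1, 1993)), Mul(7369, Rational(1, 3739))) = Add(Mul(Mul(-6, 27556, 28224), Rational(1, 1993)), Rational(7369, 3739)) = Add(Mul(-4666443264, Rational(1, 1993)), Rational(7369, 3739)) = Add(Rational(-4666443264, 1993), Rational(7369, 3739)) = Rational(-17447816677679, 7451827)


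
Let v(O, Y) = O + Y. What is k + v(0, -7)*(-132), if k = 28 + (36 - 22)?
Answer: 966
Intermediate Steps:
k = 42 (k = 28 + 14 = 42)
k + v(0, -7)*(-132) = 42 + (0 - 7)*(-132) = 42 - 7*(-132) = 42 + 924 = 966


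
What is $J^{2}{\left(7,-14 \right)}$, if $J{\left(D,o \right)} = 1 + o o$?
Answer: $38809$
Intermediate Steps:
$J{\left(D,o \right)} = 1 + o^{2}$
$J^{2}{\left(7,-14 \right)} = \left(1 + \left(-14\right)^{2}\right)^{2} = \left(1 + 196\right)^{2} = 197^{2} = 38809$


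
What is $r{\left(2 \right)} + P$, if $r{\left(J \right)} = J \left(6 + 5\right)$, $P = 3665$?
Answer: $3687$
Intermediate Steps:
$r{\left(J \right)} = 11 J$ ($r{\left(J \right)} = J 11 = 11 J$)
$r{\left(2 \right)} + P = 11 \cdot 2 + 3665 = 22 + 3665 = 3687$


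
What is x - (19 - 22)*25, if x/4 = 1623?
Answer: 6567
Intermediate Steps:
x = 6492 (x = 4*1623 = 6492)
x - (19 - 22)*25 = 6492 - (19 - 22)*25 = 6492 - (-3)*25 = 6492 - 1*(-75) = 6492 + 75 = 6567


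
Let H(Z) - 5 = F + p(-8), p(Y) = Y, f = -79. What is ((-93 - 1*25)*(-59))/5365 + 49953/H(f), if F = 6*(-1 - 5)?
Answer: -89242109/69745 ≈ -1279.5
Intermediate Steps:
F = -36 (F = 6*(-6) = -36)
H(Z) = -39 (H(Z) = 5 + (-36 - 8) = 5 - 44 = -39)
((-93 - 1*25)*(-59))/5365 + 49953/H(f) = ((-93 - 1*25)*(-59))/5365 + 49953/(-39) = ((-93 - 25)*(-59))*(1/5365) + 49953*(-1/39) = -118*(-59)*(1/5365) - 16651/13 = 6962*(1/5365) - 16651/13 = 6962/5365 - 16651/13 = -89242109/69745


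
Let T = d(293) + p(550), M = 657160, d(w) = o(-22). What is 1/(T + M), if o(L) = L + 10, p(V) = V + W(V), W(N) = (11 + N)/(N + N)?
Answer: 100/65769851 ≈ 1.5205e-6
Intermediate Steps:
W(N) = (11 + N)/(2*N) (W(N) = (11 + N)/((2*N)) = (11 + N)*(1/(2*N)) = (11 + N)/(2*N))
p(V) = V + (11 + V)/(2*V)
o(L) = 10 + L
d(w) = -12 (d(w) = 10 - 22 = -12)
T = 53851/100 (T = -12 + (1/2 + 550 + (11/2)/550) = -12 + (1/2 + 550 + (11/2)*(1/550)) = -12 + (1/2 + 550 + 1/100) = -12 + 55051/100 = 53851/100 ≈ 538.51)
1/(T + M) = 1/(53851/100 + 657160) = 1/(65769851/100) = 100/65769851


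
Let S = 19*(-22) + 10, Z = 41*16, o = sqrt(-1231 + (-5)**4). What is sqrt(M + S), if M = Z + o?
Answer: sqrt(248 + I*sqrt(606)) ≈ 15.767 + 0.78063*I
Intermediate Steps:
o = I*sqrt(606) (o = sqrt(-1231 + 625) = sqrt(-606) = I*sqrt(606) ≈ 24.617*I)
Z = 656
S = -408 (S = -418 + 10 = -408)
M = 656 + I*sqrt(606) ≈ 656.0 + 24.617*I
sqrt(M + S) = sqrt((656 + I*sqrt(606)) - 408) = sqrt(248 + I*sqrt(606))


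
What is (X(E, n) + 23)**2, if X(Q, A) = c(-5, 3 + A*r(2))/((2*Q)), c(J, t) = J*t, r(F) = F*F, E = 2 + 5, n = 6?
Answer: 34969/196 ≈ 178.41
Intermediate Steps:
E = 7
r(F) = F**2
X(Q, A) = (-15 - 20*A)/(2*Q) (X(Q, A) = (-5*(3 + A*2**2))/((2*Q)) = (-5*(3 + A*4))*(1/(2*Q)) = (-5*(3 + 4*A))*(1/(2*Q)) = (-15 - 20*A)*(1/(2*Q)) = (-15 - 20*A)/(2*Q))
(X(E, n) + 23)**2 = ((5/2)*(-3 - 4*6)/7 + 23)**2 = ((5/2)*(1/7)*(-3 - 24) + 23)**2 = ((5/2)*(1/7)*(-27) + 23)**2 = (-135/14 + 23)**2 = (187/14)**2 = 34969/196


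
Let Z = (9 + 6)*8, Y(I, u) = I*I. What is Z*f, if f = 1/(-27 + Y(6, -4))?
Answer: 40/3 ≈ 13.333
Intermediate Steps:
Y(I, u) = I²
f = ⅑ (f = 1/(-27 + 6²) = 1/(-27 + 36) = 1/9 = ⅑ ≈ 0.11111)
Z = 120 (Z = 15*8 = 120)
Z*f = 120*(⅑) = 40/3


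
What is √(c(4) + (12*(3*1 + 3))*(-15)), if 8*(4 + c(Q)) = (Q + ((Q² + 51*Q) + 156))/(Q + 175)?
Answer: I*√138895766/358 ≈ 32.92*I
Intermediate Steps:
c(Q) = -4 + (156 + Q² + 52*Q)/(8*(175 + Q)) (c(Q) = -4 + ((Q + ((Q² + 51*Q) + 156))/(Q + 175))/8 = -4 + ((Q + (156 + Q² + 51*Q))/(175 + Q))/8 = -4 + ((156 + Q² + 52*Q)/(175 + Q))/8 = -4 + (156 + Q² + 52*Q)/(8*(175 + Q)))
√(c(4) + (12*(3*1 + 3))*(-15)) = √((-5444 + 4² + 20*4)/(8*(175 + 4)) + (12*(3*1 + 3))*(-15)) = √((⅛)*(-5444 + 16 + 80)/179 + (12*(3 + 3))*(-15)) = √((⅛)*(1/179)*(-5348) + (12*6)*(-15)) = √(-1337/358 + 72*(-15)) = √(-1337/358 - 1080) = √(-387977/358) = I*√138895766/358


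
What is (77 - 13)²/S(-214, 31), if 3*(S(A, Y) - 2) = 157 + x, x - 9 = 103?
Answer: 12288/275 ≈ 44.684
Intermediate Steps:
x = 112 (x = 9 + 103 = 112)
S(A, Y) = 275/3 (S(A, Y) = 2 + (157 + 112)/3 = 2 + (⅓)*269 = 2 + 269/3 = 275/3)
(77 - 13)²/S(-214, 31) = (77 - 13)²/(275/3) = 64²*(3/275) = 4096*(3/275) = 12288/275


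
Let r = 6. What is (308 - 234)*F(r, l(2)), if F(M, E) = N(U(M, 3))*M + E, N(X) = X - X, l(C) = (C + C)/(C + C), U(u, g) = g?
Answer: 74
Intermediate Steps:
l(C) = 1 (l(C) = (2*C)/((2*C)) = (2*C)*(1/(2*C)) = 1)
N(X) = 0
F(M, E) = E (F(M, E) = 0*M + E = 0 + E = E)
(308 - 234)*F(r, l(2)) = (308 - 234)*1 = 74*1 = 74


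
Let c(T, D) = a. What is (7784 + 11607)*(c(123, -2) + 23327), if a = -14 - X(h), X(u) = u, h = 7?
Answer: 451926646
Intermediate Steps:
a = -21 (a = -14 - 1*7 = -14 - 7 = -21)
c(T, D) = -21
(7784 + 11607)*(c(123, -2) + 23327) = (7784 + 11607)*(-21 + 23327) = 19391*23306 = 451926646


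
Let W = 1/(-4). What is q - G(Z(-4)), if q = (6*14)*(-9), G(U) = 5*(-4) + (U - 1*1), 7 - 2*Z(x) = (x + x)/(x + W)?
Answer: -25077/34 ≈ -737.56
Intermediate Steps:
W = -¼ ≈ -0.25000
Z(x) = 7/2 - x/(-¼ + x) (Z(x) = 7/2 - (x + x)/(2*(x - ¼)) = 7/2 - 2*x/(2*(-¼ + x)) = 7/2 - x/(-¼ + x))
G(U) = -21 + U (G(U) = -20 + (U - 1) = -20 + (-1 + U) = -21 + U)
q = -756 (q = 84*(-9) = -756)
q - G(Z(-4)) = -756 - (-21 + (-7 + 20*(-4))/(2*(-1 + 4*(-4)))) = -756 - (-21 + (-7 - 80)/(2*(-1 - 16))) = -756 - (-21 + (½)*(-87)/(-17)) = -756 - (-21 + (½)*(-1/17)*(-87)) = -756 - (-21 + 87/34) = -756 - 1*(-627/34) = -756 + 627/34 = -25077/34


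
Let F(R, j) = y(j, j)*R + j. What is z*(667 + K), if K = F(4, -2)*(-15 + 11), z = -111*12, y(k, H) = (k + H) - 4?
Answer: -1069596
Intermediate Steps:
y(k, H) = -4 + H + k (y(k, H) = (H + k) - 4 = -4 + H + k)
F(R, j) = j + R*(-4 + 2*j) (F(R, j) = (-4 + j + j)*R + j = (-4 + 2*j)*R + j = R*(-4 + 2*j) + j = j + R*(-4 + 2*j))
z = -1332
K = 136 (K = (-2 + 2*4*(-2 - 2))*(-15 + 11) = (-2 + 2*4*(-4))*(-4) = (-2 - 32)*(-4) = -34*(-4) = 136)
z*(667 + K) = -1332*(667 + 136) = -1332*803 = -1069596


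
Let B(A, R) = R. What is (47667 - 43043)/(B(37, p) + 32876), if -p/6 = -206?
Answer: 289/2132 ≈ 0.13555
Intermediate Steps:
p = 1236 (p = -6*(-206) = 1236)
(47667 - 43043)/(B(37, p) + 32876) = (47667 - 43043)/(1236 + 32876) = 4624/34112 = 4624*(1/34112) = 289/2132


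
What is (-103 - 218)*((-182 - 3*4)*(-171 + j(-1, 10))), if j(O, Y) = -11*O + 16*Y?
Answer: 0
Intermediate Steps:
(-103 - 218)*((-182 - 3*4)*(-171 + j(-1, 10))) = (-103 - 218)*((-182 - 3*4)*(-171 + (-11*(-1) + 16*10))) = -321*(-182 - 12)*(-171 + (11 + 160)) = -(-62274)*(-171 + 171) = -(-62274)*0 = -321*0 = 0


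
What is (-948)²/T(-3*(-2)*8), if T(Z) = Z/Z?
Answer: 898704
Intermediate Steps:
T(Z) = 1
(-948)²/T(-3*(-2)*8) = (-948)²/1 = 898704*1 = 898704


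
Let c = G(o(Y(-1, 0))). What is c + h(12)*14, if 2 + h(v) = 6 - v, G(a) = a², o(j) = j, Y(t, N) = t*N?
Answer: -112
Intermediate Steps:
Y(t, N) = N*t
c = 0 (c = (0*(-1))² = 0² = 0)
h(v) = 4 - v (h(v) = -2 + (6 - v) = 4 - v)
c + h(12)*14 = 0 + (4 - 1*12)*14 = 0 + (4 - 12)*14 = 0 - 8*14 = 0 - 112 = -112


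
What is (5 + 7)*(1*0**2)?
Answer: 0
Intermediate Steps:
(5 + 7)*(1*0**2) = 12*(1*0) = 12*0 = 0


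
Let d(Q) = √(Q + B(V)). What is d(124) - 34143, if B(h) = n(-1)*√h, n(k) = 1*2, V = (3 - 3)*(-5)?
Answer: -34143 + 2*√31 ≈ -34132.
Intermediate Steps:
V = 0 (V = 0*(-5) = 0)
n(k) = 2
B(h) = 2*√h
d(Q) = √Q (d(Q) = √(Q + 2*√0) = √(Q + 2*0) = √(Q + 0) = √Q)
d(124) - 34143 = √124 - 34143 = 2*√31 - 34143 = -34143 + 2*√31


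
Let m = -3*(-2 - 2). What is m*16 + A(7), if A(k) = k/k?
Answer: 193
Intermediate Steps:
A(k) = 1
m = 12 (m = -3*(-4) = 12)
m*16 + A(7) = 12*16 + 1 = 192 + 1 = 193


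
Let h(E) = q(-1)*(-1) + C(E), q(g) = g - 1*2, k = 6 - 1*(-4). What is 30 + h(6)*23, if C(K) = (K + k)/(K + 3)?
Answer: 1259/9 ≈ 139.89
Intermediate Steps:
k = 10 (k = 6 + 4 = 10)
q(g) = -2 + g (q(g) = g - 2 = -2 + g)
C(K) = (10 + K)/(3 + K) (C(K) = (K + 10)/(K + 3) = (10 + K)/(3 + K))
h(E) = 3 + (10 + E)/(3 + E) (h(E) = (-2 - 1)*(-1) + (10 + E)/(3 + E) = -3*(-1) + (10 + E)/(3 + E) = 3 + (10 + E)/(3 + E))
30 + h(6)*23 = 30 + ((19 + 4*6)/(3 + 6))*23 = 30 + ((19 + 24)/9)*23 = 30 + ((1/9)*43)*23 = 30 + (43/9)*23 = 30 + 989/9 = 1259/9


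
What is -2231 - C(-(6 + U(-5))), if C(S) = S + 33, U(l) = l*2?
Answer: -2268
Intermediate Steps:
U(l) = 2*l
C(S) = 33 + S
-2231 - C(-(6 + U(-5))) = -2231 - (33 - (6 + 2*(-5))) = -2231 - (33 - (6 - 10)) = -2231 - (33 - 1*(-4)) = -2231 - (33 + 4) = -2231 - 1*37 = -2231 - 37 = -2268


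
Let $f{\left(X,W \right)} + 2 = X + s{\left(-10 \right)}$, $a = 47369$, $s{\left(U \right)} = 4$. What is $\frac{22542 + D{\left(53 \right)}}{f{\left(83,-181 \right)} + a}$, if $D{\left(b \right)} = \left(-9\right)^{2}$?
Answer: $\frac{7541}{15818} \approx 0.47674$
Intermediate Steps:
$D{\left(b \right)} = 81$
$f{\left(X,W \right)} = 2 + X$ ($f{\left(X,W \right)} = -2 + \left(X + 4\right) = -2 + \left(4 + X\right) = 2 + X$)
$\frac{22542 + D{\left(53 \right)}}{f{\left(83,-181 \right)} + a} = \frac{22542 + 81}{\left(2 + 83\right) + 47369} = \frac{22623}{85 + 47369} = \frac{22623}{47454} = 22623 \cdot \frac{1}{47454} = \frac{7541}{15818}$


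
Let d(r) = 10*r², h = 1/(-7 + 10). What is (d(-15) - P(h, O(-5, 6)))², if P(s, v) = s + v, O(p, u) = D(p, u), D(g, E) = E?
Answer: 45306361/9 ≈ 5.0340e+6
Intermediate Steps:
O(p, u) = u
h = ⅓ (h = 1/3 = ⅓ ≈ 0.33333)
(d(-15) - P(h, O(-5, 6)))² = (10*(-15)² - (⅓ + 6))² = (10*225 - 1*19/3)² = (2250 - 19/3)² = (6731/3)² = 45306361/9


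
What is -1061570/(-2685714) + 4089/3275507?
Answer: 21013023196/52994427753 ≈ 0.39651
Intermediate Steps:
-1061570/(-2685714) + 4089/3275507 = -1061570*(-1/2685714) + 4089*(1/3275507) = 6395/16179 + 4089/3275507 = 21013023196/52994427753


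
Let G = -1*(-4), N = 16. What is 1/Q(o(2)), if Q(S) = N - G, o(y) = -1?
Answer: 1/12 ≈ 0.083333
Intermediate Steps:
G = 4
Q(S) = 12 (Q(S) = 16 - 1*4 = 16 - 4 = 12)
1/Q(o(2)) = 1/12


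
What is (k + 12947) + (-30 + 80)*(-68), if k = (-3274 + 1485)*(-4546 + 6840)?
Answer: -4094419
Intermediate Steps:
k = -4103966 (k = -1789*2294 = -4103966)
(k + 12947) + (-30 + 80)*(-68) = (-4103966 + 12947) + (-30 + 80)*(-68) = -4091019 + 50*(-68) = -4091019 - 3400 = -4094419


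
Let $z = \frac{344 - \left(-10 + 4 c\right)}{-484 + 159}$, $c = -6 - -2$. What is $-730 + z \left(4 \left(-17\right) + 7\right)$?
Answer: $- \frac{42936}{65} \approx -660.55$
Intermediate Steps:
$c = -4$ ($c = -6 + 2 = -4$)
$z = - \frac{74}{65}$ ($z = \frac{344 + \left(\left(-4\right) \left(-4\right) + 10\right)}{-484 + 159} = \frac{344 + \left(16 + 10\right)}{-325} = \left(344 + 26\right) \left(- \frac{1}{325}\right) = 370 \left(- \frac{1}{325}\right) = - \frac{74}{65} \approx -1.1385$)
$-730 + z \left(4 \left(-17\right) + 7\right) = -730 - \frac{74 \left(4 \left(-17\right) + 7\right)}{65} = -730 - \frac{74 \left(-68 + 7\right)}{65} = -730 - - \frac{4514}{65} = -730 + \frac{4514}{65} = - \frac{42936}{65}$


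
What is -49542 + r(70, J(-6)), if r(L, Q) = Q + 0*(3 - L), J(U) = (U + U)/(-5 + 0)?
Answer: -247698/5 ≈ -49540.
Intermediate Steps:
J(U) = -2*U/5 (J(U) = (2*U)/(-5) = (2*U)*(-⅕) = -2*U/5)
r(L, Q) = Q (r(L, Q) = Q + 0 = Q)
-49542 + r(70, J(-6)) = -49542 - ⅖*(-6) = -49542 + 12/5 = -247698/5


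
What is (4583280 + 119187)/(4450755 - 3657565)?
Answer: 4702467/793190 ≈ 5.9286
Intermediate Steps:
(4583280 + 119187)/(4450755 - 3657565) = 4702467/793190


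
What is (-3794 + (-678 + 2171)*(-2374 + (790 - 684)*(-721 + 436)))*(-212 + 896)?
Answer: -33277766904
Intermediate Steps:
(-3794 + (-678 + 2171)*(-2374 + (790 - 684)*(-721 + 436)))*(-212 + 896) = (-3794 + 1493*(-2374 + 106*(-285)))*684 = (-3794 + 1493*(-2374 - 30210))*684 = (-3794 + 1493*(-32584))*684 = (-3794 - 48647912)*684 = -48651706*684 = -33277766904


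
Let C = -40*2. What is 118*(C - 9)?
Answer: -10502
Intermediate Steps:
C = -80
118*(C - 9) = 118*(-80 - 9) = 118*(-89) = -10502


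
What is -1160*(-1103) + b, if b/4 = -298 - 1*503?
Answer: 1276276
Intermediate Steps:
b = -3204 (b = 4*(-298 - 1*503) = 4*(-298 - 503) = 4*(-801) = -3204)
-1160*(-1103) + b = -1160*(-1103) - 3204 = 1279480 - 3204 = 1276276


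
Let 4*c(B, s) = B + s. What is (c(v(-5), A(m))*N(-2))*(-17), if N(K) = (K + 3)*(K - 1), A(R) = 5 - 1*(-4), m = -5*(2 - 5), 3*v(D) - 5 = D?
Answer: 459/4 ≈ 114.75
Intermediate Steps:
v(D) = 5/3 + D/3
m = 15 (m = -5*(-3) = 15)
A(R) = 9 (A(R) = 5 + 4 = 9)
c(B, s) = B/4 + s/4 (c(B, s) = (B + s)/4 = B/4 + s/4)
N(K) = (-1 + K)*(3 + K) (N(K) = (3 + K)*(-1 + K) = (-1 + K)*(3 + K))
(c(v(-5), A(m))*N(-2))*(-17) = (((5/3 + (1/3)*(-5))/4 + (1/4)*9)*(-3 + (-2)**2 + 2*(-2)))*(-17) = (((5/3 - 5/3)/4 + 9/4)*(-3 + 4 - 4))*(-17) = (((1/4)*0 + 9/4)*(-3))*(-17) = ((0 + 9/4)*(-3))*(-17) = ((9/4)*(-3))*(-17) = -27/4*(-17) = 459/4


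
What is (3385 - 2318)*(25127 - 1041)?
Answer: 25699762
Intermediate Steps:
(3385 - 2318)*(25127 - 1041) = 1067*24086 = 25699762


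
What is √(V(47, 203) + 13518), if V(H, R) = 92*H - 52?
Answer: √17790 ≈ 133.38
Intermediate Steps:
V(H, R) = -52 + 92*H
√(V(47, 203) + 13518) = √((-52 + 92*47) + 13518) = √((-52 + 4324) + 13518) = √(4272 + 13518) = √17790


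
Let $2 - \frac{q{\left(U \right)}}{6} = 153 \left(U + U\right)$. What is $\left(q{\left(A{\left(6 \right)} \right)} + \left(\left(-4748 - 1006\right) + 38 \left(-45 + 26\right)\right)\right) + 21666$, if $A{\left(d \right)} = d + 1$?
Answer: $2350$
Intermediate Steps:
$A{\left(d \right)} = 1 + d$
$q{\left(U \right)} = 12 - 1836 U$ ($q{\left(U \right)} = 12 - 6 \cdot 153 \left(U + U\right) = 12 - 6 \cdot 153 \cdot 2 U = 12 - 6 \cdot 306 U = 12 - 1836 U$)
$\left(q{\left(A{\left(6 \right)} \right)} + \left(\left(-4748 - 1006\right) + 38 \left(-45 + 26\right)\right)\right) + 21666 = \left(\left(12 - 1836 \left(1 + 6\right)\right) + \left(\left(-4748 - 1006\right) + 38 \left(-45 + 26\right)\right)\right) + 21666 = \left(\left(12 - 12852\right) + \left(-5754 + 38 \left(-19\right)\right)\right) + 21666 = \left(\left(12 - 12852\right) - 6476\right) + 21666 = \left(-12840 - 6476\right) + 21666 = -19316 + 21666 = 2350$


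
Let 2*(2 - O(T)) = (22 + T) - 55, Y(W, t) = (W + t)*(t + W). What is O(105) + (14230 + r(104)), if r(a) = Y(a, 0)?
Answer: 25012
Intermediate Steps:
Y(W, t) = (W + t)² (Y(W, t) = (W + t)*(W + t) = (W + t)²)
O(T) = 37/2 - T/2 (O(T) = 2 - ((22 + T) - 55)/2 = 2 - (-33 + T)/2 = 2 + (33/2 - T/2) = 37/2 - T/2)
r(a) = a² (r(a) = (a + 0)² = a²)
O(105) + (14230 + r(104)) = (37/2 - ½*105) + (14230 + 104²) = (37/2 - 105/2) + (14230 + 10816) = -34 + 25046 = 25012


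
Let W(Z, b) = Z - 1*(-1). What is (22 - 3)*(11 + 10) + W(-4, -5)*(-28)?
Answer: 483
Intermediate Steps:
W(Z, b) = 1 + Z (W(Z, b) = Z + 1 = 1 + Z)
(22 - 3)*(11 + 10) + W(-4, -5)*(-28) = (22 - 3)*(11 + 10) + (1 - 4)*(-28) = 19*21 - 3*(-28) = 399 + 84 = 483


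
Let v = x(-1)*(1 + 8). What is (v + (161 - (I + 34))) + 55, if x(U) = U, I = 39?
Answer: 134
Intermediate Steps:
v = -9 (v = -(1 + 8) = -1*9 = -9)
(v + (161 - (I + 34))) + 55 = (-9 + (161 - (39 + 34))) + 55 = (-9 + (161 - 1*73)) + 55 = (-9 + (161 - 73)) + 55 = (-9 + 88) + 55 = 79 + 55 = 134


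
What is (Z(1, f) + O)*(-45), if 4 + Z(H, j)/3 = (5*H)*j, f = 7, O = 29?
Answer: -5490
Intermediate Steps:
Z(H, j) = -12 + 15*H*j (Z(H, j) = -12 + 3*((5*H)*j) = -12 + 3*(5*H*j) = -12 + 15*H*j)
(Z(1, f) + O)*(-45) = ((-12 + 15*1*7) + 29)*(-45) = ((-12 + 105) + 29)*(-45) = (93 + 29)*(-45) = 122*(-45) = -5490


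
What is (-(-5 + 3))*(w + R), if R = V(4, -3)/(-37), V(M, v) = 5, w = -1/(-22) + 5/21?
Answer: 2537/8547 ≈ 0.29683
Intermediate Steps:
w = 131/462 (w = -1*(-1/22) + 5*(1/21) = 1/22 + 5/21 = 131/462 ≈ 0.28355)
R = -5/37 (R = 5/(-37) = 5*(-1/37) = -5/37 ≈ -0.13514)
(-(-5 + 3))*(w + R) = (-(-5 + 3))*(131/462 - 5/37) = -1*(-2)*(2537/17094) = 2*(2537/17094) = 2537/8547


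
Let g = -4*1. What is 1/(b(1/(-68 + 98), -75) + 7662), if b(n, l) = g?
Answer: 1/7658 ≈ 0.00013058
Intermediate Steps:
g = -4
b(n, l) = -4
1/(b(1/(-68 + 98), -75) + 7662) = 1/(-4 + 7662) = 1/7658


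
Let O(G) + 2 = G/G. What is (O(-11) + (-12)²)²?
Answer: 20449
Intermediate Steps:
O(G) = -1 (O(G) = -2 + G/G = -2 + 1 = -1)
(O(-11) + (-12)²)² = (-1 + (-12)²)² = (-1 + 144)² = 143² = 20449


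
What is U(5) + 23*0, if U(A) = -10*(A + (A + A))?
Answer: -150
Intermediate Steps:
U(A) = -30*A (U(A) = -10*(A + 2*A) = -30*A)
U(5) + 23*0 = -30*5 + 23*0 = -150 + 0 = -150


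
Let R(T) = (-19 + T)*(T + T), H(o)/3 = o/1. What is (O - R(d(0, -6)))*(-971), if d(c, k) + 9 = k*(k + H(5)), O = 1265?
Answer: 8804057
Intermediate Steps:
H(o) = 3*o (H(o) = 3*(o/1) = 3*(o*1) = 3*o)
d(c, k) = -9 + k*(15 + k) (d(c, k) = -9 + k*(k + 3*5) = -9 + k*(k + 15) = -9 + k*(15 + k))
R(T) = 2*T*(-19 + T) (R(T) = (-19 + T)*(2*T) = 2*T*(-19 + T))
(O - R(d(0, -6)))*(-971) = (1265 - 2*(-9 + (-6)² + 15*(-6))*(-19 + (-9 + (-6)² + 15*(-6))))*(-971) = (1265 - 2*(-9 + 36 - 90)*(-19 + (-9 + 36 - 90)))*(-971) = (1265 - 2*(-63)*(-19 - 63))*(-971) = (1265 - 2*(-63)*(-82))*(-971) = (1265 - 1*10332)*(-971) = (1265 - 10332)*(-971) = -9067*(-971) = 8804057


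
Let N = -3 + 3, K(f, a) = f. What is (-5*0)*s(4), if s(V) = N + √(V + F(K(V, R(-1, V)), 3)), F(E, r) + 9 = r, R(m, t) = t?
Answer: 0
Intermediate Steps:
F(E, r) = -9 + r
N = 0
s(V) = √(-6 + V) (s(V) = 0 + √(V + (-9 + 3)) = 0 + √(V - 6) = 0 + √(-6 + V) = √(-6 + V))
(-5*0)*s(4) = (-5*0)*√(-6 + 4) = 0*√(-2) = 0*(I*√2) = 0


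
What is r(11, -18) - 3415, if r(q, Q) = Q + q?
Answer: -3422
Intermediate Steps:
r(11, -18) - 3415 = (-18 + 11) - 3415 = -7 - 3415 = -3422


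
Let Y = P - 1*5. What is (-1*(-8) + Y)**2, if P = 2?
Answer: 25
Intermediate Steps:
Y = -3 (Y = 2 - 1*5 = 2 - 5 = -3)
(-1*(-8) + Y)**2 = (-1*(-8) - 3)**2 = (8 - 3)**2 = 5**2 = 25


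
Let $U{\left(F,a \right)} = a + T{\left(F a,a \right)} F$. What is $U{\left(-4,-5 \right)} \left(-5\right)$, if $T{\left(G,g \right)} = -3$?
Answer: $-35$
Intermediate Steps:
$U{\left(F,a \right)} = a - 3 F$
$U{\left(-4,-5 \right)} \left(-5\right) = \left(-5 - -12\right) \left(-5\right) = \left(-5 + 12\right) \left(-5\right) = 7 \left(-5\right) = -35$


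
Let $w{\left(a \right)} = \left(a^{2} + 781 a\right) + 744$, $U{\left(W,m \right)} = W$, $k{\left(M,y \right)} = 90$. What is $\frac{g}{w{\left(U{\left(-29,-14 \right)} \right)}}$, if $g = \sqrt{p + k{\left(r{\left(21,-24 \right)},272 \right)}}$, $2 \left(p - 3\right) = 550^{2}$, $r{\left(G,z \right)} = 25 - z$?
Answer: $- \frac{\sqrt{151343}}{21064} \approx -0.018469$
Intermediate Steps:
$p = 151253$ ($p = 3 + \frac{550^{2}}{2} = 3 + \frac{1}{2} \cdot 302500 = 3 + 151250 = 151253$)
$w{\left(a \right)} = 744 + a^{2} + 781 a$
$g = \sqrt{151343}$ ($g = \sqrt{151253 + 90} = \sqrt{151343} \approx 389.03$)
$\frac{g}{w{\left(U{\left(-29,-14 \right)} \right)}} = \frac{\sqrt{151343}}{744 + \left(-29\right)^{2} + 781 \left(-29\right)} = \frac{\sqrt{151343}}{744 + 841 - 22649} = \frac{\sqrt{151343}}{-21064} = \sqrt{151343} \left(- \frac{1}{21064}\right) = - \frac{\sqrt{151343}}{21064}$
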